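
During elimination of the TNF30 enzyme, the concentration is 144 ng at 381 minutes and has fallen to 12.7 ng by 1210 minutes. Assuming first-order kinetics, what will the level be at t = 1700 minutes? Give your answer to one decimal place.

Over Δt = 1210 − 381 = 829 minutes, the level fell by a factor of 144/12.7 ≈ 11.339.
n = log₂(11.339) ≈ 3.5032 half-lives, so t½ = 829/3.5032 ≈ 236.64 minutes.
From t = 1210 to t = 1700: 12.7 × (1/2)^((1700−1210)/236.64) ≈ 3.0233 ng.

3.0 ng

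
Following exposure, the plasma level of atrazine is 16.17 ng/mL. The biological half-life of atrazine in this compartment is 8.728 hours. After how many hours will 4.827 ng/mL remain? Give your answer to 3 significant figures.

15.2 hours

Fraction remaining = 4.827/16.17 ≈ 0.29852.
n = log₂(16.17/4.827) = ln(3.3499)/ln 2 ≈ 1.7441 half-lives.
t = n × t½ = 1.7441 × 8.728 ≈ 15.223 hours.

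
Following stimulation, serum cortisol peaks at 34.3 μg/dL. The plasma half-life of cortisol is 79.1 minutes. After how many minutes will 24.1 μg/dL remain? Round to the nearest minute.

40 minutes

Fraction remaining = 24.1/34.3 ≈ 0.70262.
n = log₂(34.3/24.1) = ln(1.4232)/ln 2 ≈ 0.50918 half-lives.
t = n × t½ = 0.50918 × 79.1 ≈ 40.276 minutes.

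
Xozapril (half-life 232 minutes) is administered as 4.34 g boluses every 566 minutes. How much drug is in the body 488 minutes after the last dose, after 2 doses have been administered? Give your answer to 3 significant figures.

The 2 doses were given 1054, 488 minutes ago.
Total = 4.34·(1/2)^(1054/232) + 4.34·(1/2)^(488/232)
      = 0.18616 + 1.0099 ≈ 1.1961 g.

1.20 g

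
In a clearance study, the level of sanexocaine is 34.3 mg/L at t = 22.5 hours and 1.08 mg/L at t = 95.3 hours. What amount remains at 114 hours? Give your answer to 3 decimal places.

0.444 mg/L

Over Δt = 95.3 − 22.5 = 72.8 hours, the level fell by a factor of 34.3/1.08 ≈ 31.759.
n = log₂(31.759) ≈ 4.9891 half-lives, so t½ = 72.8/4.9891 ≈ 14.592 hours.
From t = 95.3 to t = 114: 1.08 × (1/2)^((114−95.3)/14.592) ≈ 0.44426 mg/L.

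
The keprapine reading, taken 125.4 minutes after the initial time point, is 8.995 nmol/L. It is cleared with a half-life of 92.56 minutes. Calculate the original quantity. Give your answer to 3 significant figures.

Number of half-lives elapsed: n = 125.4/92.56 ≈ 1.3548.
A₀ = A × 2^n = 8.995 × 2^1.3548 = 8.995 × 2.5576 ≈ 23.006 nmol/L.

23.0 nmol/L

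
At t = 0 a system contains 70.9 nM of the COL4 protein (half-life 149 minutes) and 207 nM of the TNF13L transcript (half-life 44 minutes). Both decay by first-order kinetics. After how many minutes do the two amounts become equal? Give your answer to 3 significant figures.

Set 70.9·(1/2)^(t/149) = 207·(1/2)^(t/44).
Taking log₂: log₂(70.9/207) = t·(1/149 − 1/44).
log₂(0.34251) = -1.5458; 1/149 − 1/44 = -0.016016.
t = -1.5458 / -0.016016 ≈ 96.515 minutes.

96.5 minutes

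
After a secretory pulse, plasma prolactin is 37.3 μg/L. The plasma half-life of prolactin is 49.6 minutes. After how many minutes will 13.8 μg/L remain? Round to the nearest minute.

71 minutes

Fraction remaining = 13.8/37.3 ≈ 0.36997.
n = log₂(37.3/13.8) = ln(2.7029)/ln 2 ≈ 1.4345 half-lives.
t = n × t½ = 1.4345 × 49.6 ≈ 71.152 minutes.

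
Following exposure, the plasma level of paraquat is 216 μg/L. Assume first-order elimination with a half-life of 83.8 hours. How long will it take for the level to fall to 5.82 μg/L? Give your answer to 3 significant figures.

Fraction remaining = 5.82/216 ≈ 0.026944.
n = log₂(216/5.82) = ln(37.113)/ln 2 ≈ 5.2139 half-lives.
t = n × t½ = 5.2139 × 83.8 ≈ 436.92 hours.

437 hours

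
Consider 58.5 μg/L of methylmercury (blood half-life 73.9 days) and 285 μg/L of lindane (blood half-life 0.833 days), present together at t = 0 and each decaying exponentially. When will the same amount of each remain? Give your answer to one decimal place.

1.9 days

Set 58.5·(1/2)^(t/73.9) = 285·(1/2)^(t/0.833).
Taking log₂: log₂(58.5/285) = t·(1/73.9 − 1/0.833).
log₂(0.20526) = -2.2845; 1/73.9 − 1/0.833 = -1.1869.
t = -2.2845 / -1.1869 ≈ 1.9246 days.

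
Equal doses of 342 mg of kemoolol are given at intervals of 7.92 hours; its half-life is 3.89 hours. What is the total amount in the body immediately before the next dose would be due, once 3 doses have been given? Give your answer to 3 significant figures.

109 mg

The 3 doses were given 23.76, 15.84, 7.92 hours ago.
Total = 342·(1/2)^(23.76/3.89) + 342·(1/2)^(15.84/3.89) + 342·(1/2)^(7.92/3.89)
      = 4.9584 + 20.335 + 83.393 ≈ 108.69 mg.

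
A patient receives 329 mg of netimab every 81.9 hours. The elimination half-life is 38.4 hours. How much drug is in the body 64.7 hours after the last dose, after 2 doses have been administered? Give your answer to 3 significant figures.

126 mg

The 2 doses were given 146.6, 64.7 hours ago.
Total = 329·(1/2)^(146.6/38.4) + 329·(1/2)^(64.7/38.4)
      = 23.332 + 102.33 ≈ 125.66 mg.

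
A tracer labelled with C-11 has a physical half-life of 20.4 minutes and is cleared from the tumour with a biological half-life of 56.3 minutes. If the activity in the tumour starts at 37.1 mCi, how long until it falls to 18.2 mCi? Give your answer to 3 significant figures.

15.4 minutes

1/t_eff = 1/t_phys + 1/t_biol = 1/20.4 + 1/56.3 = 0.066782 per minute.
t_eff = 20.4 × 56.3 / (20.4 + 56.3) ≈ 14.974 minutes.
n = log₂(37.1/18.2) ≈ 1.0275; t = 1.0275 × 14.974 ≈ 15.386 minutes.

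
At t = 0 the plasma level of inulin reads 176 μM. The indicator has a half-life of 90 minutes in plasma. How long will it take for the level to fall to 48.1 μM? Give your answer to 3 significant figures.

Fraction remaining = 48.1/176 ≈ 0.2733.
n = log₂(176/48.1) = ln(3.659)/ln 2 ≈ 1.8715 half-lives.
t = n × t½ = 1.8715 × 90 ≈ 168.43 minutes.

168 minutes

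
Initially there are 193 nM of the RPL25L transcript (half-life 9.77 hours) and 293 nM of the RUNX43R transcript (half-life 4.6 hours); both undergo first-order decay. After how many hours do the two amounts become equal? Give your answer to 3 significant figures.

Set 193·(1/2)^(t/9.77) = 293·(1/2)^(t/4.6).
Taking log₂: log₂(193/293) = t·(1/9.77 − 1/4.6).
log₂(0.6587) = -0.6023; 1/9.77 − 1/4.6 = -0.11504.
t = -0.6023 / -0.11504 ≈ 5.2357 hours.

5.24 hours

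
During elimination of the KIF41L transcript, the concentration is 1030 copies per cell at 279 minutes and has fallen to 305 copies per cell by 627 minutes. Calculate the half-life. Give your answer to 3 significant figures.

Over Δt = 627 − 279 = 348 minutes, the level fell by a factor of 1030/305 ≈ 3.377.
n = log₂(3.377) ≈ 1.7558 half-lives, so t½ = 348/1.7558 ≈ 198.2 minutes.

198 minutes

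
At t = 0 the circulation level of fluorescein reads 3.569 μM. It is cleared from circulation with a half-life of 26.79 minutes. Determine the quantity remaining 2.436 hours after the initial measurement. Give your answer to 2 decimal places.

Convert the elapsed time: 2.436 hours = 146.16 minutes.
Number of half-lives: n = 146.16/26.79 ≈ 5.4558.
Remaining = 3.569 × (1/2)^5.4558 = 3.569 × 0.022785 ≈ 0.08132 μM.

0.08 μM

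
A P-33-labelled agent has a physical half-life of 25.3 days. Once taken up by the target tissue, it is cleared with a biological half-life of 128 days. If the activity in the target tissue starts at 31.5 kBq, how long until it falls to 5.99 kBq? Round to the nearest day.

1/t_eff = 1/t_phys + 1/t_biol = 1/25.3 + 1/128 = 0.047338 per day.
t_eff = 25.3 × 128 / (25.3 + 128) ≈ 21.125 days.
n = log₂(31.5/5.99) ≈ 2.3947; t = 2.3947 × 21.125 ≈ 50.588 days.

51 days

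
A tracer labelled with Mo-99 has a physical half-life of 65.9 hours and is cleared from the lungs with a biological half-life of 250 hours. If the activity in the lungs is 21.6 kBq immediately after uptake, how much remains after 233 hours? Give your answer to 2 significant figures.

1/t_eff = 1/t_phys + 1/t_biol = 1/65.9 + 1/250 = 0.019175 per hour.
t_eff = 65.9 × 250 / (65.9 + 250) ≈ 52.153 hours.
Remaining = 21.6 × (1/2)^(233/52.153) = 21.6 × (1/2)^4.4677 ≈ 0.97623 kBq.

0.98 kBq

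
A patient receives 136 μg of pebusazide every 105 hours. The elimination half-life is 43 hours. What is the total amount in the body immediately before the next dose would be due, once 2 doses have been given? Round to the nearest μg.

The 2 doses were given 210, 105 hours ago.
Total = 136·(1/2)^(210/43) + 136·(1/2)^(105/43)
      = 4.6067 + 25.03 ≈ 29.637 μg.

30 μg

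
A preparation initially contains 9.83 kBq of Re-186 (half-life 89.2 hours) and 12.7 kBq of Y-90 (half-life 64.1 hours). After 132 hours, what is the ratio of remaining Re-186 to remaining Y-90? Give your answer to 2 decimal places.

1.16

Re-186: 9.83 × (1/2)^(132/89.2) = 9.83 × (1/2)^1.4798 ≈ 3.5244 kBq.
Y-90: 12.7 × (1/2)^(132/64.1) = 12.7 × (1/2)^2.0593 ≈ 3.0472 kBq.
Ratio ≈ 3.5244 / 3.0472 ≈ 1.1566.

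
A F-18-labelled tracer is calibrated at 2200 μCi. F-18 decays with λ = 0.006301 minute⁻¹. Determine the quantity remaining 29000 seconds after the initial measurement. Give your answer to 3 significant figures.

105 μCi

t½ = ln 2 / λ = 0.69315 / 0.006301 ≈ 110.01 minutes.
Convert the elapsed time: 29000 seconds = 483.333 minutes.
Number of half-lives: n = 483.333/110.01 ≈ 4.3937.
Remaining = 2200 × (1/2)^4.3937 = 2200 × 0.047573 ≈ 104.66 μCi.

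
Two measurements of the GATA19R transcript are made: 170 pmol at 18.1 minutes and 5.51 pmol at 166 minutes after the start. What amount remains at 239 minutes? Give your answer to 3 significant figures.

Over Δt = 166 − 18.1 = 147.9 minutes, the level fell by a factor of 170/5.51 ≈ 30.853.
n = log₂(30.853) ≈ 4.9473 half-lives, so t½ = 147.9/4.9473 ≈ 29.895 minutes.
From t = 166 to t = 239: 5.51 × (1/2)^((239−166)/29.895) ≈ 1.0141 pmol.

1.01 pmol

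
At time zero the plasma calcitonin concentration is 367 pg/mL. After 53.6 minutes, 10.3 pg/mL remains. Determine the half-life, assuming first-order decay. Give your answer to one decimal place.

10.4 minutes

A/A₀ = 10.3/367 ≈ 0.028065.
n = log₂(35.631) ≈ 5.1551 half-lives elapsed in 53.6 minutes.
t½ = 53.6/5.1551 ≈ 10.398 minutes.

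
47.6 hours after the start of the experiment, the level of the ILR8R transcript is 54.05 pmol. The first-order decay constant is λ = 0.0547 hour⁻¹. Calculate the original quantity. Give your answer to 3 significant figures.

t½ = ln 2 / λ = 0.69315 / 0.0547 ≈ 12.672 hours.
Number of half-lives elapsed: n = 47.6/12.672 ≈ 3.7564.
A₀ = A × 2^n = 54.05 × 2^3.7564 = 54.05 × 13.514 ≈ 730.43 pmol.

730 pmol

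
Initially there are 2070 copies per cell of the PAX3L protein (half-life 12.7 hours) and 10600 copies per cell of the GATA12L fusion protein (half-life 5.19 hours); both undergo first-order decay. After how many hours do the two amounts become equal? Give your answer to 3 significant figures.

20.7 hours

Set 2070·(1/2)^(t/12.7) = 10600·(1/2)^(t/5.19).
Taking log₂: log₂(2070/10600) = t·(1/12.7 − 1/5.19).
log₂(0.19528) = -2.3564; 1/12.7 − 1/5.19 = -0.11394.
t = -2.3564 / -0.11394 ≈ 20.681 hours.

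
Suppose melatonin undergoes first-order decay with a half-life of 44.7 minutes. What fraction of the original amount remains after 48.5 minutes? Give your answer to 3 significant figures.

0.471

n = 48.5/44.7 ≈ 1.085 half-lives.
Fraction remaining = (1/2)^1.085 ≈ 0.47139.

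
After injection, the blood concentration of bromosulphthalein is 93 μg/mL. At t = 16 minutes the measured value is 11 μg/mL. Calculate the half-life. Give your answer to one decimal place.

5.2 minutes

A/A₀ = 11/93 ≈ 0.11828.
n = log₂(8.4545) ≈ 3.0797 half-lives elapsed in 16 minutes.
t½ = 16/3.0797 ≈ 5.1953 minutes.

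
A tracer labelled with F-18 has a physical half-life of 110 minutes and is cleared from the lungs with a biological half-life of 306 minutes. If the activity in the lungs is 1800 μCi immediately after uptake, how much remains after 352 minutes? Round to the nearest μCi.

88 μCi

1/t_eff = 1/t_phys + 1/t_biol = 1/110 + 1/306 = 0.012359 per minute.
t_eff = 110 × 306 / (110 + 306) ≈ 80.913 minutes.
Remaining = 1800 × (1/2)^(352/80.913) = 1800 × (1/2)^4.3503 ≈ 88.246 μCi.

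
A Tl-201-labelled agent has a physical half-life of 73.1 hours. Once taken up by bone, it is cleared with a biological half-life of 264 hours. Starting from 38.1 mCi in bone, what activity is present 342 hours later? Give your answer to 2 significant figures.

0.61 mCi

1/t_eff = 1/t_phys + 1/t_biol = 1/73.1 + 1/264 = 0.017468 per hour.
t_eff = 73.1 × 264 / (73.1 + 264) ≈ 57.248 hours.
Remaining = 38.1 × (1/2)^(342/57.248) = 38.1 × (1/2)^5.974 ≈ 0.60615 mCi.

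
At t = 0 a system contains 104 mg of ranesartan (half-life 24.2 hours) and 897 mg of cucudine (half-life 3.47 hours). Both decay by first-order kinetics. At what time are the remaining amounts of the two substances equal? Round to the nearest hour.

Set 104·(1/2)^(t/24.2) = 897·(1/2)^(t/3.47).
Taking log₂: log₂(104/897) = t·(1/24.2 − 1/3.47).
log₂(0.11594) = -3.1085; 1/24.2 − 1/3.47 = -0.24686.
t = -3.1085 / -0.24686 ≈ 12.592 hours.

13 hours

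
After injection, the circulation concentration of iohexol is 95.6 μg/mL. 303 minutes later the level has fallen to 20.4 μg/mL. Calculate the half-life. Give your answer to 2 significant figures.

A/A₀ = 20.4/95.6 ≈ 0.21339.
n = log₂(4.6863) ≈ 2.2284 half-lives elapsed in 303 minutes.
t½ = 303/2.2284 ≈ 135.97 minutes.

140 minutes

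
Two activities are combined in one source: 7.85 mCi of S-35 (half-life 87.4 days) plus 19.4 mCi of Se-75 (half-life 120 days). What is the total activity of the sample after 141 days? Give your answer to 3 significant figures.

S-35: 7.85 × (1/2)^(141/87.4) = 7.85 × (1/2)^1.6133 ≈ 2.5658 mCi.
Se-75: 19.4 × (1/2)^(141/120) = 19.4 × (1/2)^1.175 ≈ 8.5919 mCi.
Total = 2.5658 + 8.5919 ≈ 11.158 mCi.

11.2 mCi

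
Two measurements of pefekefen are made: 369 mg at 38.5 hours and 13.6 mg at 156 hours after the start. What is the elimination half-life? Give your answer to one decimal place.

Over Δt = 156 − 38.5 = 117.5 hours, the level fell by a factor of 369/13.6 ≈ 27.132.
n = log₂(27.132) ≈ 4.7619 half-lives, so t½ = 117.5/4.7619 ≈ 24.675 hours.

24.7 hours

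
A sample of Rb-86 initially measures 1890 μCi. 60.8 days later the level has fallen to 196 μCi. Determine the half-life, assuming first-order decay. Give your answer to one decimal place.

A/A₀ = 196/1890 ≈ 0.1037.
n = log₂(9.6429) ≈ 3.2695 half-lives elapsed in 60.8 days.
t½ = 60.8/3.2695 ≈ 18.596 days.

18.6 days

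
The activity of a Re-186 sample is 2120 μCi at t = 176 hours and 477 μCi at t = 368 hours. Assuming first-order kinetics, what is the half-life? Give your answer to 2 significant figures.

89 hours

Over Δt = 368 − 176 = 192 hours, the level fell by a factor of 2120/477 ≈ 4.4444.
n = log₂(4.4444) ≈ 2.152 half-lives, so t½ = 192/2.152 ≈ 89.219 hours.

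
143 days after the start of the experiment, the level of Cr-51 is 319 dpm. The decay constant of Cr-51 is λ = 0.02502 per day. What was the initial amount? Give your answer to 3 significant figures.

11400 dpm

t½ = ln 2 / λ = 0.69315 / 0.02502 ≈ 27.704 days.
Number of half-lives elapsed: n = 143/27.704 ≈ 5.1618.
A₀ = A × 2^n = 319 × 2^5.1618 = 319 × 35.797 ≈ 11419 dpm.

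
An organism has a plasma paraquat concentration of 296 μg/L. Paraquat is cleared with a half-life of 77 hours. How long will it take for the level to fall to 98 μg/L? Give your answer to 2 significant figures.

Fraction remaining = 98/296 ≈ 0.33108.
n = log₂(296/98) = ln(3.0204)/ln 2 ≈ 1.5947 half-lives.
t = n × t½ = 1.5947 × 77 ≈ 122.8 hours.

120 hours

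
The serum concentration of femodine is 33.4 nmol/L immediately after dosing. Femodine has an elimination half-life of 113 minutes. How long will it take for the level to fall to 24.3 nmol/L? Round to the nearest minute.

52 minutes

Fraction remaining = 24.3/33.4 ≈ 0.72754.
n = log₂(33.4/24.3) = ln(1.3745)/ln 2 ≈ 0.45889 half-lives.
t = n × t½ = 0.45889 × 113 ≈ 51.855 minutes.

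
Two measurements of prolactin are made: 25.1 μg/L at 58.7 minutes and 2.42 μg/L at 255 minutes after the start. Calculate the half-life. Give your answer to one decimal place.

58.2 minutes

Over Δt = 255 − 58.7 = 196.3 minutes, the level fell by a factor of 25.1/2.42 ≈ 10.372.
n = log₂(10.372) ≈ 3.3746 half-lives, so t½ = 196.3/3.3746 ≈ 58.17 minutes.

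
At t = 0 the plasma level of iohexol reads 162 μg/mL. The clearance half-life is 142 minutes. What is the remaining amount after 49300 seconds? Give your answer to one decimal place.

2.9 μg/mL

Convert the elapsed time: 49300 seconds = 821.667 minutes.
Number of half-lives: n = 821.667/142 ≈ 5.7864.
Remaining = 162 × (1/2)^5.7864 = 162 × 0.018119 ≈ 2.9352 μg/mL.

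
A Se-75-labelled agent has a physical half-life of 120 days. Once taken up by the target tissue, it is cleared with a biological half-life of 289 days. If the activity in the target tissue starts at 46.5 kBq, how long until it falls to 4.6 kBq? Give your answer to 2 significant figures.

280 days

1/t_eff = 1/t_phys + 1/t_biol = 1/120 + 1/289 = 0.011794 per day.
t_eff = 120 × 289 / (120 + 289) ≈ 84.792 days.
n = log₂(46.5/4.6) ≈ 3.3375; t = 3.3375 × 84.792 ≈ 283 days.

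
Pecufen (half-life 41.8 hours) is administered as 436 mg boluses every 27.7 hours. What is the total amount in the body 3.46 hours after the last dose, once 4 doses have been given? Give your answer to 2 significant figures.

The 4 doses were given 86.56, 58.86, 31.16, 3.46 hours ago.
Total = 436·(1/2)^(86.56/41.8) + 436·(1/2)^(58.86/41.8) + 436·(1/2)^(31.16/41.8) + 436·(1/2)^(3.46/41.8)
      = 103.78 + 164.28 + 260.07 + 411.69 ≈ 939.82 mg.

940 mg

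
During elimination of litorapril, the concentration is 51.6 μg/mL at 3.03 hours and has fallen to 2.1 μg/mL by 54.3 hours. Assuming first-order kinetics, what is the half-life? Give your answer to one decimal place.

11.1 hours

Over Δt = 54.3 − 3.03 = 51.27 hours, the level fell by a factor of 51.6/2.1 ≈ 24.571.
n = log₂(24.571) ≈ 4.6189 half-lives, so t½ = 51.27/4.6189 ≈ 11.1 hours.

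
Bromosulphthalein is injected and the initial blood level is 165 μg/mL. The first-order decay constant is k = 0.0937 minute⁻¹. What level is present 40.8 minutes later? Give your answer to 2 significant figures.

t½ = ln 2 / k = 0.69315 / 0.0937 ≈ 7.3975 minutes.
Number of half-lives: n = 40.8/7.3975 ≈ 5.5154.
Remaining = 165 × (1/2)^5.5154 = 165 × 0.021863 ≈ 3.6074 μg/mL.

3.6 μg/mL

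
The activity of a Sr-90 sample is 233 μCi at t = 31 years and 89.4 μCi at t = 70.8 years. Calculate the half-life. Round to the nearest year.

29 years

Over Δt = 70.8 − 31 = 39.8 years, the level fell by a factor of 233/89.4 ≈ 2.6063.
n = log₂(2.6063) ≈ 1.382 half-lives, so t½ = 39.8/1.382 ≈ 28.799 years.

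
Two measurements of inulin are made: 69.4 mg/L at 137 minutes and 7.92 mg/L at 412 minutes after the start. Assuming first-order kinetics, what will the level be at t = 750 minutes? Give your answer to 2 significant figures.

0.55 mg/L

Over Δt = 412 − 137 = 275 minutes, the level fell by a factor of 69.4/7.92 ≈ 8.7626.
n = log₂(8.7626) ≈ 3.1314 half-lives, so t½ = 275/3.1314 ≈ 87.821 minutes.
From t = 412 to t = 750: 7.92 × (1/2)^((750−412)/87.821) ≈ 0.54972 mg/L.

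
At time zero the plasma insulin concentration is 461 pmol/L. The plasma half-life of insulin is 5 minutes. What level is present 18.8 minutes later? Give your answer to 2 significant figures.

Number of half-lives: n = 18.8/5 ≈ 3.76.
Remaining = 461 × (1/2)^3.76 = 461 × 0.073812 ≈ 34.027 pmol/L.

34 pmol/L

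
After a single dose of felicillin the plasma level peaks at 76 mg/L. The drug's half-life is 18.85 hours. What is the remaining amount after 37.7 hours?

19 mg/L

Elapsed time is 2 half-lives (37.7/18.85).
Each half-life halves the amount: 76 × (1/2)^2 = 76/4 = 19 mg/L.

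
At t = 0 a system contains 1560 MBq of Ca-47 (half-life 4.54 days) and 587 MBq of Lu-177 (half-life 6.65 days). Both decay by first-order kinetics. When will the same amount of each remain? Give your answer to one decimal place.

20.2 days

Set 1560·(1/2)^(t/4.54) = 587·(1/2)^(t/6.65).
Taking log₂: log₂(1560/587) = t·(1/4.54 − 1/6.65).
log₂(2.6576) = 1.4101; 1/4.54 − 1/6.65 = 0.069888.
t = 1.4101 / 0.069888 ≈ 20.177 days.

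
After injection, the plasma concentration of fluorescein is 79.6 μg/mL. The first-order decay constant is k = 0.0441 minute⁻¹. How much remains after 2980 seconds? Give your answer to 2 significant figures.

t½ = ln 2 / k = 0.69315 / 0.0441 ≈ 15.718 minutes.
Convert the elapsed time: 2980 seconds = 49.6667 minutes.
Number of half-lives: n = 49.6667/15.718 ≈ 3.1599.
Remaining = 79.6 × (1/2)^3.1599 = 79.6 × 0.11188 ≈ 8.9059 μg/mL.

8.9 μg/mL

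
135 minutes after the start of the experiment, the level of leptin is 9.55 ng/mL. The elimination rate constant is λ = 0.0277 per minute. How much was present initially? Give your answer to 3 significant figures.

402 ng/mL

t½ = ln 2 / λ = 0.69315 / 0.0277 ≈ 25.023 minutes.
Number of half-lives elapsed: n = 135/25.023 ≈ 5.395.
A₀ = A × 2^n = 9.55 × 2^5.395 = 9.55 × 42.077 ≈ 401.83 ng/mL.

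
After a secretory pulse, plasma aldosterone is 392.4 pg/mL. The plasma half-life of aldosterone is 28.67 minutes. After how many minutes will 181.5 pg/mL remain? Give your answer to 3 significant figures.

31.9 minutes

Fraction remaining = 181.5/392.4 ≈ 0.46254.
n = log₂(392.4/181.5) = ln(2.162)/ln 2 ≈ 1.1124 half-lives.
t = n × t½ = 1.1124 × 28.67 ≈ 31.891 minutes.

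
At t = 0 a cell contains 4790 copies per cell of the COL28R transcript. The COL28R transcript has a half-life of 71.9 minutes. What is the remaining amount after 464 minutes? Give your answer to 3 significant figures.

54.7 copies per cell

Number of half-lives: n = 464/71.9 ≈ 6.4534.
Remaining = 4790 × (1/2)^6.4534 = 4790 × 0.011411 ≈ 54.66 copies per cell.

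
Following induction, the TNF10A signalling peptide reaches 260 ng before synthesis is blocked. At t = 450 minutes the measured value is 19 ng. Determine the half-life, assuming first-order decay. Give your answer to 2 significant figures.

120 minutes

A/A₀ = 19/260 ≈ 0.073077.
n = log₂(13.684) ≈ 3.7744 half-lives elapsed in 450 minutes.
t½ = 450/3.7744 ≈ 119.22 minutes.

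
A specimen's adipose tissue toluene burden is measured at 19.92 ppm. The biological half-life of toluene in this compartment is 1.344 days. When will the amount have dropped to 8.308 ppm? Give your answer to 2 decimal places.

Fraction remaining = 8.308/19.92 ≈ 0.41707.
n = log₂(19.92/8.308) = ln(2.3977)/ln 2 ≈ 1.2616 half-lives.
t = n × t½ = 1.2616 × 1.344 ≈ 1.6957 days.

1.70 days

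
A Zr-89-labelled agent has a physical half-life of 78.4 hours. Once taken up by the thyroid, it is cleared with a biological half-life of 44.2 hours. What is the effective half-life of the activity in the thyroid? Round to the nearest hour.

28 hours

1/t_eff = 1/t_phys + 1/t_biol = 1/78.4 + 1/44.2 = 0.03538 per hour.
t_eff = 78.4 × 44.2 / (78.4 + 44.2) ≈ 28.265 hours.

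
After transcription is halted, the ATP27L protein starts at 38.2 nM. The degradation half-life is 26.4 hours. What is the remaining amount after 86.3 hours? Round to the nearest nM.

4 nM

Number of half-lives: n = 86.3/26.4 ≈ 3.2689.
Remaining = 38.2 × (1/2)^3.2689 = 38.2 × 0.10374 ≈ 3.9629 nM.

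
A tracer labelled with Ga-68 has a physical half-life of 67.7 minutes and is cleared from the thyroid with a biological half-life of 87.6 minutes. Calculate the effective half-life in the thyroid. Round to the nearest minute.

1/t_eff = 1/t_phys + 1/t_biol = 1/67.7 + 1/87.6 = 0.026187 per minute.
t_eff = 67.7 × 87.6 / (67.7 + 87.6) ≈ 38.188 minutes.

38 minutes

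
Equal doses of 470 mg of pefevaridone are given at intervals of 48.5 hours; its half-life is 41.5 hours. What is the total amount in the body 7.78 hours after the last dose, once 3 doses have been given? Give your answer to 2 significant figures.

680 mg

The 3 doses were given 104.78, 56.28, 7.78 hours ago.
Total = 470·(1/2)^(104.78/41.5) + 470·(1/2)^(56.28/41.5) + 470·(1/2)^(7.78/41.5)
      = 81.668 + 183.59 + 412.73 ≈ 677.99 mg.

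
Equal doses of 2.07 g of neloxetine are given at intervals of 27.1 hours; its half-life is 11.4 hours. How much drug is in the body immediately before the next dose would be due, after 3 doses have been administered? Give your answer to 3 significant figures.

The 3 doses were given 81.3, 54.2, 27.1 hours ago.
Total = 2.07·(1/2)^(81.3/11.4) + 2.07·(1/2)^(54.2/11.4) + 2.07·(1/2)^(27.1/11.4)
      = 0.014762 + 0.076693 + 0.39844 ≈ 0.4899 g.

0.490 g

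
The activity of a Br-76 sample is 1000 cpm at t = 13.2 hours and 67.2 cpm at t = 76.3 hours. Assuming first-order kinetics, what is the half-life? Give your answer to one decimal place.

16.2 hours

Over Δt = 76.3 − 13.2 = 63.1 hours, the level fell by a factor of 1000/67.2 ≈ 14.881.
n = log₂(14.881) ≈ 3.8954 half-lives, so t½ = 63.1/3.8954 ≈ 16.199 hours.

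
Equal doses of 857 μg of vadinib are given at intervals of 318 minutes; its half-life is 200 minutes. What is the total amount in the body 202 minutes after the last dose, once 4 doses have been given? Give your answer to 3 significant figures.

The 4 doses were given 1156, 838, 520, 202 minutes ago.
Total = 857·(1/2)^(1156/200) + 857·(1/2)^(838/200) + 857·(1/2)^(520/200) + 857·(1/2)^(202/200)
      = 15.597 + 46.953 + 141.35 + 425.54 ≈ 629.44 μg.

629 μg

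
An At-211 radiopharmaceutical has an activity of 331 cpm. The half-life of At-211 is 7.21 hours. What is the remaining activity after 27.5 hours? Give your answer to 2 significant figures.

Number of half-lives: n = 27.5/7.21 ≈ 3.8141.
Remaining = 331 × (1/2)^3.8141 = 331 × 0.071093 ≈ 23.532 cpm.

24 cpm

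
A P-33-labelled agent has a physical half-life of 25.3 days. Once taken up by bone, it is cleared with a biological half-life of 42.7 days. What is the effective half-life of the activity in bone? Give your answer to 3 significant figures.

15.9 days

1/t_eff = 1/t_phys + 1/t_biol = 1/25.3 + 1/42.7 = 0.062945 per day.
t_eff = 25.3 × 42.7 / (25.3 + 42.7) ≈ 15.887 days.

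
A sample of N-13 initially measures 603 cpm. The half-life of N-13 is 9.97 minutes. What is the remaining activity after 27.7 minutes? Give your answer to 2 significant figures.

88 cpm

Number of half-lives: n = 27.7/9.97 ≈ 2.7783.
Remaining = 603 × (1/2)^2.7783 = 603 × 0.14576 ≈ 87.893 cpm.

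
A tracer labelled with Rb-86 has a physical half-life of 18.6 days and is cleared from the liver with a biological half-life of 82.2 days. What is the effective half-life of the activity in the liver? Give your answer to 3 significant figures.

15.2 days

1/t_eff = 1/t_phys + 1/t_biol = 1/18.6 + 1/82.2 = 0.065929 per day.
t_eff = 18.6 × 82.2 / (18.6 + 82.2) ≈ 15.168 days.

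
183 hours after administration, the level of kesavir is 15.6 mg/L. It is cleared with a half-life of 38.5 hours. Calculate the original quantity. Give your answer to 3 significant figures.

Number of half-lives elapsed: n = 183/38.5 ≈ 4.7532.
A₀ = A × 2^n = 15.6 × 2^4.7532 = 15.6 × 26.969 ≈ 420.72 mg/L.

421 mg/L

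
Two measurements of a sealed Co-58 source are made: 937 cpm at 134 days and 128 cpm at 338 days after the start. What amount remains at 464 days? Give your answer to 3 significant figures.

37.4 cpm

Over Δt = 338 − 134 = 204 days, the level fell by a factor of 937/128 ≈ 7.3203.
n = log₂(7.3203) ≈ 2.8719 half-lives, so t½ = 204/2.8719 ≈ 71.033 days.
From t = 338 to t = 464: 128 × (1/2)^((464−338)/71.033) ≈ 37.431 cpm.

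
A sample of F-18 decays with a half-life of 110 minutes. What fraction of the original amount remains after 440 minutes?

0.0625

n = 440/110 ≈ 4 half-lives.
Fraction remaining = (1/2)^4 ≈ 0.0625.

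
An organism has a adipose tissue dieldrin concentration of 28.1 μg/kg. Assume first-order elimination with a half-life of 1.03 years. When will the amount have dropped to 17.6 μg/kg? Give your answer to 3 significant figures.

Fraction remaining = 17.6/28.1 ≈ 0.62633.
n = log₂(28.1/17.6) = ln(1.5966)/ln 2 ≈ 0.67499 half-lives.
t = n × t½ = 0.67499 × 1.03 ≈ 0.69524 years.

0.695 years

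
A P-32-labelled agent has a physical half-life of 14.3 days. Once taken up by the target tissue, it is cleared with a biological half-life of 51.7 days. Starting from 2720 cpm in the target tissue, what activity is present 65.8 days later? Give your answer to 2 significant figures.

46 cpm

1/t_eff = 1/t_phys + 1/t_biol = 1/14.3 + 1/51.7 = 0.089272 per day.
t_eff = 14.3 × 51.7 / (14.3 + 51.7) ≈ 11.202 days.
Remaining = 2720 × (1/2)^(65.8/11.202) = 2720 × (1/2)^5.8741 ≈ 46.375 cpm.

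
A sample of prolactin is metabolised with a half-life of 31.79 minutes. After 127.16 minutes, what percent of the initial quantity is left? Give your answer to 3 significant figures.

6.25%

n = 127.16/31.79 ≈ 4 half-lives.
Fraction remaining = (1/2)^4 ≈ 0.0625, i.e. 6.25%.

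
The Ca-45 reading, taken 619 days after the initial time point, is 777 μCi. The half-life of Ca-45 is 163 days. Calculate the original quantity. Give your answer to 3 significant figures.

Number of half-lives elapsed: n = 619/163 ≈ 3.7975.
A₀ = A × 2^n = 777 × 2^3.7975 = 777 × 13.905 ≈ 10804 μCi.

10800 μCi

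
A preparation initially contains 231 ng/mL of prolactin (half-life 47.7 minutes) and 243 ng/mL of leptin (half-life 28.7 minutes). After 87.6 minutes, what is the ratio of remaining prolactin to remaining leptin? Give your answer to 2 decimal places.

prolactin: 231 × (1/2)^(87.6/47.7) = 231 × (1/2)^1.8365 ≈ 64.681 ng/mL.
leptin: 243 × (1/2)^(87.6/28.7) = 243 × (1/2)^3.0523 ≈ 29.294 ng/mL.
Ratio ≈ 64.681 / 29.294 ≈ 2.208.

2.21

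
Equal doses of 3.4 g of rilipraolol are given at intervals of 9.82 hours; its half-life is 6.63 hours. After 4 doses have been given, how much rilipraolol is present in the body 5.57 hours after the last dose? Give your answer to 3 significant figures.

The 4 doses were given 35.03, 25.21, 15.39, 5.57 hours ago.
Total = 3.4·(1/2)^(35.03/6.63) + 3.4·(1/2)^(25.21/6.63) + 3.4·(1/2)^(15.39/6.63) + 3.4·(1/2)^(5.57/6.63)
      = 0.087291 + 0.24369 + 0.68031 + 1.8992 ≈ 2.9105 g.

2.91 g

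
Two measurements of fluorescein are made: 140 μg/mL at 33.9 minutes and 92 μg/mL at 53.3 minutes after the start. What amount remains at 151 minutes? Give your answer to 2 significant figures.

11 μg/mL

Over Δt = 53.3 − 33.9 = 19.4 minutes, the level fell by a factor of 140/92 ≈ 1.5217.
n = log₂(1.5217) ≈ 0.60572 half-lives, so t½ = 19.4/0.60572 ≈ 32.028 minutes.
From t = 53.3 to t = 151: 92 × (1/2)^((151−53.3)/32.028) ≈ 11.105 μg/mL.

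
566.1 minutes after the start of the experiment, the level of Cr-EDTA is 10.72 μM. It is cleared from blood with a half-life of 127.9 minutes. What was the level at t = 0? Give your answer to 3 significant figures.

230 μM

Number of half-lives elapsed: n = 566.1/127.9 ≈ 4.4261.
A₀ = A × 2^n = 10.72 × 2^4.4261 = 10.72 × 21.498 ≈ 230.46 μM.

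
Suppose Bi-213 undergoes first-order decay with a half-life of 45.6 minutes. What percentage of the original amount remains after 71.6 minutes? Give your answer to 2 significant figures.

34%

n = 71.6/45.6 ≈ 1.5702 half-lives.
Fraction remaining = (1/2)^1.5702 ≈ 0.33677, i.e. 33.677%.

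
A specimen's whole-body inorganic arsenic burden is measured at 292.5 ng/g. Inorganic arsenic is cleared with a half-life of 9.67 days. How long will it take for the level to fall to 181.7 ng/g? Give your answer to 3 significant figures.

Fraction remaining = 181.7/292.5 ≈ 0.6212.
n = log₂(292.5/181.7) = ln(1.6098)/ln 2 ≈ 0.68688 half-lives.
t = n × t½ = 0.68688 × 9.67 ≈ 6.6421 days.

6.64 days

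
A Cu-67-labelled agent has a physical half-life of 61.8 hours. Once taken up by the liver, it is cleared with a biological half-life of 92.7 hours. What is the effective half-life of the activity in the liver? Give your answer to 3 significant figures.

1/t_eff = 1/t_phys + 1/t_biol = 1/61.8 + 1/92.7 = 0.026969 per hour.
t_eff = 61.8 × 92.7 / (61.8 + 92.7) ≈ 37.08 hours.

37.1 hours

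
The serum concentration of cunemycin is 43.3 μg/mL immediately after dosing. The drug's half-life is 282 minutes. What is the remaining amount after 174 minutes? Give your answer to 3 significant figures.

28.2 μg/mL

Number of half-lives: n = 174/282 ≈ 0.61702.
Remaining = 43.3 × (1/2)^0.61702 = 43.3 × 0.65202 ≈ 28.232 μg/mL.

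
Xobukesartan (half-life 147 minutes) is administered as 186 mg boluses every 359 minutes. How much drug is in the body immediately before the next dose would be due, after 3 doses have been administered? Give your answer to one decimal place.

The 3 doses were given 1077, 718, 359 minutes ago.
Total = 186·(1/2)^(1077/147) + 186·(1/2)^(718/147) + 186·(1/2)^(359/147)
      = 1.1588 + 6.2976 + 34.225 ≈ 41.681 mg.

41.7 mg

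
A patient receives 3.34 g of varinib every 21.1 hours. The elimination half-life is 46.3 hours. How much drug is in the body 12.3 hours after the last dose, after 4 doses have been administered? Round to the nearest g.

7 g

The 4 doses were given 75.6, 54.5, 33.4, 12.3 hours ago.
Total = 3.34·(1/2)^(75.6/46.3) + 3.34·(1/2)^(54.5/46.3) + 3.34·(1/2)^(33.4/46.3) + 3.34·(1/2)^(12.3/46.3)
      = 1.077 + 1.4771 + 2.0258 + 2.7783 ≈ 7.3581 g.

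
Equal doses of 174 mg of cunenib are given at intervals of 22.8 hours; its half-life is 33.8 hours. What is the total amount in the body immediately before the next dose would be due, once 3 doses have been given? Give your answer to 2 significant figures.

220 mg

The 3 doses were given 68.4, 45.6, 22.8 hours ago.
Total = 174·(1/2)^(68.4/33.8) + 174·(1/2)^(45.6/33.8) + 174·(1/2)^(22.8/33.8)
      = 42.792 + 68.301 + 109.02 ≈ 220.11 mg.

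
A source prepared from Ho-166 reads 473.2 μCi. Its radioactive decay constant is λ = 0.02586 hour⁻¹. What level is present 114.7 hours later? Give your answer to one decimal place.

24.4 μCi

t½ = ln 2 / λ = 0.69315 / 0.02586 ≈ 26.804 hours.
Number of half-lives: n = 114.7/26.804 ≈ 4.2792.
Remaining = 473.2 × (1/2)^4.2792 = 473.2 × 0.051502 ≈ 24.371 μCi.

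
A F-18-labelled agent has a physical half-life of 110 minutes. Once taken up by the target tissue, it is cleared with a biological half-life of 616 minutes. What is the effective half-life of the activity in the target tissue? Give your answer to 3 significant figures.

1/t_eff = 1/t_phys + 1/t_biol = 1/110 + 1/616 = 0.010714 per minute.
t_eff = 110 × 616 / (110 + 616) ≈ 93.333 minutes.

93.3 minutes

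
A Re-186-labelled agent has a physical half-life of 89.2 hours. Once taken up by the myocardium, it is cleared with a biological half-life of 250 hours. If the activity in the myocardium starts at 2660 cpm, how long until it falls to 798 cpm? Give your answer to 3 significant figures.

1/t_eff = 1/t_phys + 1/t_biol = 1/89.2 + 1/250 = 0.015211 per hour.
t_eff = 89.2 × 250 / (89.2 + 250) ≈ 65.743 hours.
n = log₂(2660/798) ≈ 1.737; t = 1.737 × 65.743 ≈ 114.19 hours.

114 hours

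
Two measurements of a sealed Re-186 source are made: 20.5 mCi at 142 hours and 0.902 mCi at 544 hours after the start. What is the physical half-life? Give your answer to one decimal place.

Over Δt = 544 − 142 = 402 hours, the level fell by a factor of 20.5/0.902 ≈ 22.727.
n = log₂(22.727) ≈ 4.5064 half-lives, so t½ = 402/4.5064 ≈ 89.207 hours.

89.2 hours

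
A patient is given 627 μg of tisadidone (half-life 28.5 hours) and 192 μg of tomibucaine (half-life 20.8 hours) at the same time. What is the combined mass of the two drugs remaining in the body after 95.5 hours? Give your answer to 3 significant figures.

69.4 μg

tisadidone: 627 × (1/2)^(95.5/28.5) = 627 × (1/2)^3.3509 ≈ 61.454 μg.
tomibucaine: 192 × (1/2)^(95.5/20.8) = 192 × (1/2)^4.5913 ≈ 7.9647 μg.
Total = 61.454 + 7.9647 ≈ 69.419 μg.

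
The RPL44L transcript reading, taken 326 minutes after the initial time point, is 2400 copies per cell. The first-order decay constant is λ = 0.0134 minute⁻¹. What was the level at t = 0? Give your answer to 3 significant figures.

t½ = ln 2 / λ = 0.69315 / 0.0134 ≈ 51.727 minutes.
Number of half-lives elapsed: n = 326/51.727 ≈ 6.3023.
A₀ = A × 2^n = 2400 × 2^6.3023 = 2400 × 78.917 ≈ 189400 copies per cell.

189000 copies per cell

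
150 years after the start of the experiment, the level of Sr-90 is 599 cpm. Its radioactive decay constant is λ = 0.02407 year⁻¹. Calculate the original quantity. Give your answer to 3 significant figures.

22200 cpm

t½ = ln 2 / λ = 0.69315 / 0.02407 ≈ 28.797 years.
Number of half-lives elapsed: n = 150/28.797 ≈ 5.2089.
A₀ = A × 2^n = 599 × 2^5.2089 = 599 × 36.985 ≈ 22154 cpm.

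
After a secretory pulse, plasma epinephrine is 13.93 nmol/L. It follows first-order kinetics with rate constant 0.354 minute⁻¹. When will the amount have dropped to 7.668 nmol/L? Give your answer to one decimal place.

1.7 minutes

t½ = ln 2 / λ = 0.69315 / 0.354 ≈ 1.958 minutes.
Fraction remaining = 7.668/13.93 ≈ 0.55047.
n = log₂(13.93/7.668) = ln(1.8166)/ln 2 ≈ 0.86127 half-lives.
t = n × t½ = 0.86127 × 1.958 ≈ 1.6864 minutes.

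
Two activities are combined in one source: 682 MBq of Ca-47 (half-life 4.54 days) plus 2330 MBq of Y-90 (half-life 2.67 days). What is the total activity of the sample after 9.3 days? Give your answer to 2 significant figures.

Ca-47: 682 × (1/2)^(9.3/4.54) = 682 × (1/2)^2.0485 ≈ 164.87 MBq.
Y-90: 2330 × (1/2)^(9.3/2.67) = 2330 × (1/2)^3.4831 ≈ 208.36 MBq.
Total = 164.87 + 208.36 ≈ 373.23 MBq.

370 MBq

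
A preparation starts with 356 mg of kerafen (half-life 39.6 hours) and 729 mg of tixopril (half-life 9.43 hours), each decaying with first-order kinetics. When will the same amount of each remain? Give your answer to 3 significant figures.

Set 356·(1/2)^(t/39.6) = 729·(1/2)^(t/9.43).
Taking log₂: log₂(356/729) = t·(1/39.6 − 1/9.43).
log₂(0.48834) = -1.034; 1/39.6 − 1/9.43 = -0.080792.
t = -1.034 / -0.080792 ≈ 12.799 hours.

12.8 hours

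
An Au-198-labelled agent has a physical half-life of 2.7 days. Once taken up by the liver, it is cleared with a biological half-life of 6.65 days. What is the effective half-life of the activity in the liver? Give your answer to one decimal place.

1.9 days

1/t_eff = 1/t_phys + 1/t_biol = 1/2.7 + 1/6.65 = 0.52075 per day.
t_eff = 2.7 × 6.65 / (2.7 + 6.65) ≈ 1.9203 days.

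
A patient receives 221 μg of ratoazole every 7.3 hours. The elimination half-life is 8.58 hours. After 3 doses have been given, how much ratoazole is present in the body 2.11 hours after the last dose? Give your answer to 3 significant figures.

The 3 doses were given 16.71, 9.41, 2.11 hours ago.
Total = 221·(1/2)^(16.71/8.58) + 221·(1/2)^(9.41/8.58) + 221·(1/2)^(2.11/8.58)
      = 57.296 + 103.33 + 186.36 ≈ 346.99 μg.

347 μg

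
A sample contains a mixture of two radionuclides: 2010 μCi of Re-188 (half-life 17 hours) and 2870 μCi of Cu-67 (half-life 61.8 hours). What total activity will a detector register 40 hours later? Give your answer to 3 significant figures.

Re-188: 2010 × (1/2)^(40/17) = 2010 × (1/2)^2.3529 ≈ 393.45 μCi.
Cu-67: 2870 × (1/2)^(40/61.8) = 2870 × (1/2)^0.64725 ≈ 1832.5 μCi.
Total = 393.45 + 1832.5 ≈ 2225.9 μCi.

2230 μCi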